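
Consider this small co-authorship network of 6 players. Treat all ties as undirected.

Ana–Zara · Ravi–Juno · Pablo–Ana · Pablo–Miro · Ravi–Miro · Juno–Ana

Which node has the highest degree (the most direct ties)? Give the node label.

Ana

Degrees — Ana:3, Juno:2, Miro:2, Pablo:2, Ravi:2, Zara:1.
The maximum is 3, attained only by Ana.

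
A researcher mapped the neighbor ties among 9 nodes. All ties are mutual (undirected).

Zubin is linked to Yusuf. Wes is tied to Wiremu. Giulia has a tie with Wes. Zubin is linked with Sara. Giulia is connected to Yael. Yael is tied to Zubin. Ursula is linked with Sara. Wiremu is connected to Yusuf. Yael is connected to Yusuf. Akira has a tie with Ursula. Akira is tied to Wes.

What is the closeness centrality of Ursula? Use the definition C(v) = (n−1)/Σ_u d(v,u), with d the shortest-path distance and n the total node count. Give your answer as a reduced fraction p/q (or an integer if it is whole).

4/9

Distances from Ursula: Akira:1, Giulia:3, Sara:1, Wes:2, Wiremu:3, Yael:3, Yusuf:3, Zubin:2. Sum = 18.
n = 9, so closeness = 8/18 = 4/9.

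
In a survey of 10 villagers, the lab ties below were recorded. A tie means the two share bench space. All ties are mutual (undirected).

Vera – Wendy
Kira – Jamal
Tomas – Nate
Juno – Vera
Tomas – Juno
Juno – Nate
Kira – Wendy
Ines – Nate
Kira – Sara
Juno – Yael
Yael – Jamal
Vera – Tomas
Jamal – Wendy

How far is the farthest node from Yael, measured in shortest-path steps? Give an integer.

Distances from Yael: Ines:3, Jamal:1, Juno:1, Kira:2, Nate:2, Sara:3, Tomas:2, Vera:2, Wendy:2.
The largest is 3 (to Sara and Ines), so the eccentricity of Yael is 3.

3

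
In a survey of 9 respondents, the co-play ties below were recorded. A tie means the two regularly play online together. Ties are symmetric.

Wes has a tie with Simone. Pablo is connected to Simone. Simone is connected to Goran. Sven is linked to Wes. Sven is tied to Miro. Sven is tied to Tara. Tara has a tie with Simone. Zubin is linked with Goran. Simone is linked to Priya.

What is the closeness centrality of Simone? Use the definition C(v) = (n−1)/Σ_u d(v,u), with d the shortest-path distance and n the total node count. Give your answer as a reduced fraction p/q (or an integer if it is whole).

Distances from Simone: Goran:1, Miro:3, Pablo:1, Priya:1, Sven:2, Tara:1, Wes:1, Zubin:2. Sum = 12.
n = 9, so closeness = 8/12 = 2/3.

2/3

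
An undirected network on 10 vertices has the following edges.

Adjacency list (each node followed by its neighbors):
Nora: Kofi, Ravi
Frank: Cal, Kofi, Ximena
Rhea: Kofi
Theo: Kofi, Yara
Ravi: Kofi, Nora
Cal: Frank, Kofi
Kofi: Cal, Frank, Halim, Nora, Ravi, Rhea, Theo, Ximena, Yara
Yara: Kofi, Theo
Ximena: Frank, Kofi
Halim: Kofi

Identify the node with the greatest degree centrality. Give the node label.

Kofi

Degrees — Cal:2, Frank:3, Halim:1, Kofi:9, Nora:2, Ravi:2, Rhea:1, Theo:2, Ximena:2, Yara:2.
The maximum is 9, attained only by Kofi.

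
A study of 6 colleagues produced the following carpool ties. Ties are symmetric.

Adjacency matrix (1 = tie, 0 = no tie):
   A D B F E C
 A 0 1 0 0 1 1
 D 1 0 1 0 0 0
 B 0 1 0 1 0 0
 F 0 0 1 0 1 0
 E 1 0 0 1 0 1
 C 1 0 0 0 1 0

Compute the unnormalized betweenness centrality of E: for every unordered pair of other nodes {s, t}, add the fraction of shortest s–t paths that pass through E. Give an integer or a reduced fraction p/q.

5/2

Pairs whose geodesics pass through E — A–F: 1; B–C: 1/2; F–C: 1.
All other pairs contribute 0.
Summing the contributions gives betweenness(E) = 5/2.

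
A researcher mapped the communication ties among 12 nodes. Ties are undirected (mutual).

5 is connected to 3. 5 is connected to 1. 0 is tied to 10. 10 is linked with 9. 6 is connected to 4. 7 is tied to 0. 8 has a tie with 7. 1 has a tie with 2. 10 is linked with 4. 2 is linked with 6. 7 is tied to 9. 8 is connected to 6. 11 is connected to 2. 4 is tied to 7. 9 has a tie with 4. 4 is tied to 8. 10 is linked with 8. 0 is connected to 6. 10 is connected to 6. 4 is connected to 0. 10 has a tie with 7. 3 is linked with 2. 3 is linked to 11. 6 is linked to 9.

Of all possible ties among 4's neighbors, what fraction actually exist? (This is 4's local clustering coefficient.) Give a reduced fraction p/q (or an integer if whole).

11/15

4's neighbors: 0, 6, 7, 8, 9, and 10 (k = 6).
Possible neighbor pairs: C(6,2) = 15. Edges among them: 0–6, 0–7, 0–10, 6–8, 6–9, 6–10, 7–8, 7–9, 7–10, 8–10, 9–10 → e = 11.
Clustering(4) = 11/15.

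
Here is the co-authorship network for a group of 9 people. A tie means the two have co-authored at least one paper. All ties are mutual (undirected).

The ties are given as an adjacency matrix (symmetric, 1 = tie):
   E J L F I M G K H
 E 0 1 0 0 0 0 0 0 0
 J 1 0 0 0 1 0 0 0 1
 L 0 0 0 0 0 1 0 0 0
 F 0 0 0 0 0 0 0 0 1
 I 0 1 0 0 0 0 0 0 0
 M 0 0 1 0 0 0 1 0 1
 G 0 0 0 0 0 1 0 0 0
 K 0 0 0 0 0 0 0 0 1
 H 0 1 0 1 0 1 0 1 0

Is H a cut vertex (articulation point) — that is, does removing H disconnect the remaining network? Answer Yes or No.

Yes

Removing H leaves {E, I, and J} with no path to {G, L, and M}, so the network splits into 4 components. H is a cut vertex.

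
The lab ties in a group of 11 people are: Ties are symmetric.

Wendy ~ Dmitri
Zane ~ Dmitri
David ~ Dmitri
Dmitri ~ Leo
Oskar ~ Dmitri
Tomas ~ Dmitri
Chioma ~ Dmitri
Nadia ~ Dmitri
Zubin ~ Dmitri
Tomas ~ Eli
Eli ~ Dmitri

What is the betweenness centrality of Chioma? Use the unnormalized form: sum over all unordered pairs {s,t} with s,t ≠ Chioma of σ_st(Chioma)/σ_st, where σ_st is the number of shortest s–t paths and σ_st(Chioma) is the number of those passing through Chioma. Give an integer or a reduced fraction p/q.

No shortest path between any pair of other nodes passes through Chioma.
Summing the contributions gives betweenness(Chioma) = 0.

0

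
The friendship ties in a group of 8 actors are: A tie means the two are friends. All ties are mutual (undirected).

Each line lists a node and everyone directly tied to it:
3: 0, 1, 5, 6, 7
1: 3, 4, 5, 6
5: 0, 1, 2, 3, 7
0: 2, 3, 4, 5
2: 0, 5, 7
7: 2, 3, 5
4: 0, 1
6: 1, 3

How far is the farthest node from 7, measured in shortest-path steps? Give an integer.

Distances from 7: 0:2, 1:2, 2:1, 3:1, 4:3, 5:1, 6:2.
The largest is 3 (to 4), so the eccentricity of 7 is 3.

3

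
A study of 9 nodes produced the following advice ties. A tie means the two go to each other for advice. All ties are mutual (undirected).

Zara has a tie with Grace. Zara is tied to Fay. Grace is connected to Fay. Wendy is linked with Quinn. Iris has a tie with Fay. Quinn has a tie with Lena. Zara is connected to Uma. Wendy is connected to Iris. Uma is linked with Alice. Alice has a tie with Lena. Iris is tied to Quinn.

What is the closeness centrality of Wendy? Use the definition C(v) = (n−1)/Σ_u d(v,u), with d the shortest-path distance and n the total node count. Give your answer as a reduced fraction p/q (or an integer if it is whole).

Distances from Wendy: Alice:3, Fay:2, Grace:3, Iris:1, Lena:2, Quinn:1, Uma:4, Zara:3. Sum = 19.
n = 9, so closeness = 8/19.

8/19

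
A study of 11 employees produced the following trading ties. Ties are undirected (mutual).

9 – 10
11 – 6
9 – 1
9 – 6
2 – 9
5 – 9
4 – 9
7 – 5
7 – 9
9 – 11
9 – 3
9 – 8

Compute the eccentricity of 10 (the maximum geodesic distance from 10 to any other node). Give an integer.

Distances from 10: 1:2, 2:2, 3:2, 4:2, 5:2, 6:2, 7:2, 8:2, 9:1, 11:2.
The largest is 2 (to 1, 8, 2, 3, 4, 6, 5, 11, and 7), so the eccentricity of 10 is 2.

2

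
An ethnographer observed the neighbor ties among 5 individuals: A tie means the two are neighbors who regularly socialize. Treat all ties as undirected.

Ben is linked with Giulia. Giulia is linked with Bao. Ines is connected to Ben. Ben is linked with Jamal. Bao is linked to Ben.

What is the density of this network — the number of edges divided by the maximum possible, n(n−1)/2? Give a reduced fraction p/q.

There are 5 edges and 5 nodes, so the maximum possible is C(5,2) = 10.
Density = 5/10 = 1/2.

1/2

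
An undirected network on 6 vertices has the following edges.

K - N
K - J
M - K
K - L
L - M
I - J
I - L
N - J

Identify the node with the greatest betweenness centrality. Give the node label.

Unnormalized betweenness of each node: I:1/2, J:3/2, K:7/2, L:3/2, M:0, N:0.
K has the largest value, 7/2, making it the main broker — the node through which the most shortest paths run.

K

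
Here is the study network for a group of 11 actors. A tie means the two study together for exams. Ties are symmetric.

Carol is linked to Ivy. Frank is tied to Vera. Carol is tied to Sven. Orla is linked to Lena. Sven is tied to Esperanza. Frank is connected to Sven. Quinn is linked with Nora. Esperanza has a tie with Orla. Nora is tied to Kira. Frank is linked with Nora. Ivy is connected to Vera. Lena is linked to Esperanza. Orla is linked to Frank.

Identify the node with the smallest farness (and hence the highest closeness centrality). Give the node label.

Frank

Farness (sum of distances to all others) for each node — Carol:25, Esperanza:24, Frank:16, Ivy:27, Kira:30, Lena:27, Nora:21, Orla:21, Quinn:30, Sven:19, Vera:22.
The smallest farness is 16, for Frank, so Frank has the highest closeness.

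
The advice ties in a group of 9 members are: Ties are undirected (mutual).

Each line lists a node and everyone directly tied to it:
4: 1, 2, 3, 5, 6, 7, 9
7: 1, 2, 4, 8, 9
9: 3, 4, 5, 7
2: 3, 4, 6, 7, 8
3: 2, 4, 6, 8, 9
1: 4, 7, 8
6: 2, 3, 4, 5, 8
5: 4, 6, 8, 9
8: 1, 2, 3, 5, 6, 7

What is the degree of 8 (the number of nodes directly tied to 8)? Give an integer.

6

8 is directly tied to 1, 2, 3, 5, 6, and 7. That is 6 neighbors, so the degree of 8 is 6.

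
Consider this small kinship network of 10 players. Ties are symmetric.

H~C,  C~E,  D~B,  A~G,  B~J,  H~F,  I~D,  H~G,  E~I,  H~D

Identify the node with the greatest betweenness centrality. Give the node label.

H

Unnormalized betweenness of each node: A:0, B:8, C:4, D:18, E:1, F:0, G:8, H:23, I:3, J:0.
H has the largest value, 23, making it the main broker — the node through which the most shortest paths run.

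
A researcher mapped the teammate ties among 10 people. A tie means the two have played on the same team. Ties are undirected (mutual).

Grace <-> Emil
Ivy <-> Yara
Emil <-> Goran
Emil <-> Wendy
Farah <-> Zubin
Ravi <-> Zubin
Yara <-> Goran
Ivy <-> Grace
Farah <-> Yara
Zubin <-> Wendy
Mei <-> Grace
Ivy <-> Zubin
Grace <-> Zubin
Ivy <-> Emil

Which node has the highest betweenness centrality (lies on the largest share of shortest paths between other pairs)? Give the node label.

Unnormalized betweenness of each node: Emil:67/10, Farah:33/20, Goran:19/20, Grace:139/15, Ivy:88/15, Mei:0, Ravi:0, Wendy:19/15, Yara:16/5, Zubin:141/10.
Zubin has the largest value, 141/10, making it the main broker — the node through which the most shortest paths run.

Zubin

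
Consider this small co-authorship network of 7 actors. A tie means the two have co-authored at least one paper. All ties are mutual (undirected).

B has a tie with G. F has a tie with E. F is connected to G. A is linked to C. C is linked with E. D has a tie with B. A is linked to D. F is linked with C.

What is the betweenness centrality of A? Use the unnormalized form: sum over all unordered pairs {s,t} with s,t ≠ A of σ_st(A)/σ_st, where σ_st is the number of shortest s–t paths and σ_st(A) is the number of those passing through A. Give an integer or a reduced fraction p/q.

Pairs whose geodesics pass through A — C–D: 1; C–B: 1/2; D–F: 1/2; D–E: 1.
All other pairs contribute 0.
Summing the contributions gives betweenness(A) = 3.

3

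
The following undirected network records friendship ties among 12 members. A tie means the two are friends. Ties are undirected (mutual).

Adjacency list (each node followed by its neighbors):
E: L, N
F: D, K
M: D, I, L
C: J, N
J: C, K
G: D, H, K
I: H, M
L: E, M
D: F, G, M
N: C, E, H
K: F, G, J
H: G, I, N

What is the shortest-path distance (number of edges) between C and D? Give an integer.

4

One shortest route is C – N – H – G – D, which uses 4 edges, and at distance 3 from C we only reach {F, G, I, L}, which does not include D. So d(C,D) = 4.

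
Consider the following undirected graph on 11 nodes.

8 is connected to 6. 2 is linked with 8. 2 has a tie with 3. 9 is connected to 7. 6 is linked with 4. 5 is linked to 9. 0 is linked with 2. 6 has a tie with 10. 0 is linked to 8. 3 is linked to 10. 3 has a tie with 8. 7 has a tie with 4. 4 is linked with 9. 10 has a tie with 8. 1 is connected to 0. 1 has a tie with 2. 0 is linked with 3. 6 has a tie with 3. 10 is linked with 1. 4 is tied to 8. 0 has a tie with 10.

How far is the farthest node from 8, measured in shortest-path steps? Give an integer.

Distances from 8: 0:1, 1:2, 2:1, 3:1, 4:1, 5:3, 6:1, 7:2, 9:2, 10:1.
The largest is 3 (to 5), so the eccentricity of 8 is 3.

3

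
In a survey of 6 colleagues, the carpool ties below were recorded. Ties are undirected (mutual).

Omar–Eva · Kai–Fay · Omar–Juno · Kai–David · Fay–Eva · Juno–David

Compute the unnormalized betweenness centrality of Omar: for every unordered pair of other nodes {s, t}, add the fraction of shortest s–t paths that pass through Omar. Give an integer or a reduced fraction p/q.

2

Pairs whose geodesics pass through Omar — David–Eva: 1/2; Juno–Eva: 1; Juno–Fay: 1/2.
All other pairs contribute 0.
Summing the contributions gives betweenness(Omar) = 2.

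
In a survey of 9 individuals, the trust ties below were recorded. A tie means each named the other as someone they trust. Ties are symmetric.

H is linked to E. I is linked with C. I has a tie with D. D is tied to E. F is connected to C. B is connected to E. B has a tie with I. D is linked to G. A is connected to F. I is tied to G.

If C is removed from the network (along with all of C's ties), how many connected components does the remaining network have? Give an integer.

Without C, the remaining ties split the others into: {B, D, E, G, H, I}; {A, F}.
That's 2 separate components.

2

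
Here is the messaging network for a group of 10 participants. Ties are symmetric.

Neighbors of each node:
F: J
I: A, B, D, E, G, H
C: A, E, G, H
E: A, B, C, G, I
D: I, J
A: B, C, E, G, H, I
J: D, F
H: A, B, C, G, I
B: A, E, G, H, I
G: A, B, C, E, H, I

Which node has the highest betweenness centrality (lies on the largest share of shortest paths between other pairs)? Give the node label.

I

Unnormalized betweenness of each node: A:29/20, B:1/5, C:1/5, D:14, E:5/4, F:0, G:29/20, H:5/4, I:91/5, J:8.
I has the largest value, 91/5, making it the main broker — the node through which the most shortest paths run.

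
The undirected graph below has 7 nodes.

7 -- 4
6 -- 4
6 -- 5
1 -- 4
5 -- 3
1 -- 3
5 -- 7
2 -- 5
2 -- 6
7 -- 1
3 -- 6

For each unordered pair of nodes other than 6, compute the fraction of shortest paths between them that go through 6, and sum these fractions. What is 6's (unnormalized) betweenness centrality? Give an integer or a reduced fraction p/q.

Pairs whose geodesics pass through 6 — 4–5: 1/2; 4–3: 1/2; 4–2: 1; 3–2: 1/2; 2–1: 2/4.
All other pairs contribute 0.
Summing the contributions gives betweenness(6) = 3.

3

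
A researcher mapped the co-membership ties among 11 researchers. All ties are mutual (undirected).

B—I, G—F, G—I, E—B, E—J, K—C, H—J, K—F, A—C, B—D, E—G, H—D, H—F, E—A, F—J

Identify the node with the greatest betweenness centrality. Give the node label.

E

Unnormalized betweenness of each node: A:47/10, B:19/3, C:28/15, D:39/20, E:209/15, F:359/30, G:69/10, H:257/60, I:77/60, J:217/60, K:25/6.
E has the largest value, 209/15, making it the main broker — the node through which the most shortest paths run.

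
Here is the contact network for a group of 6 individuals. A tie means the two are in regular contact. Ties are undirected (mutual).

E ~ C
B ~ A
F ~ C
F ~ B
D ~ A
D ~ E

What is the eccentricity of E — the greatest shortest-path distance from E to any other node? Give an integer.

Distances from E: A:2, B:3, C:1, D:1, F:2.
The largest is 3 (to B), so the eccentricity of E is 3.

3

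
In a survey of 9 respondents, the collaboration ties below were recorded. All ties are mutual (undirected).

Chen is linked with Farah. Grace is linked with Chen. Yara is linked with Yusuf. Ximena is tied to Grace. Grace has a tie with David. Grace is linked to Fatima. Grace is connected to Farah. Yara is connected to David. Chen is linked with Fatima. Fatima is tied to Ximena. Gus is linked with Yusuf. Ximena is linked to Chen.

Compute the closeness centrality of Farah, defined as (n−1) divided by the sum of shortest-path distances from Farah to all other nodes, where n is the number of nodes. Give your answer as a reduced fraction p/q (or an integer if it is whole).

2/5

Distances from Farah: Chen:1, David:2, Fatima:2, Grace:1, Gus:5, Ximena:2, Yara:3, Yusuf:4. Sum = 20.
n = 9, so closeness = 8/20 = 2/5.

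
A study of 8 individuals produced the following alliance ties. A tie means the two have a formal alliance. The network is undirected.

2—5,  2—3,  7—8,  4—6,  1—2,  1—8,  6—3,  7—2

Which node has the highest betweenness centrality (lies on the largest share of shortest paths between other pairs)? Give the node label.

2

Unnormalized betweenness of each node: 1:5/2, 2:31/2, 3:10, 4:0, 5:0, 6:6, 7:5/2, 8:1/2.
2 has the largest value, 31/2, making it the main broker — the node through which the most shortest paths run.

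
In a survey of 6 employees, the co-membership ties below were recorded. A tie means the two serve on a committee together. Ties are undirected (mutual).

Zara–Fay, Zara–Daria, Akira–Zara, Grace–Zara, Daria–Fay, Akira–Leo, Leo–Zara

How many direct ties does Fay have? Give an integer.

Fay is directly tied to Daria and Zara. That is 2 neighbors, so the degree of Fay is 2.

2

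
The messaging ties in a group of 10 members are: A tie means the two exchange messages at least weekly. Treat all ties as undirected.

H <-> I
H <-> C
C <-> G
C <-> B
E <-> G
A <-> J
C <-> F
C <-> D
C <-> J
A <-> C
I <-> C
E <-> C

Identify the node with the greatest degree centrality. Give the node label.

C

Degrees — A:2, B:1, C:9, D:1, E:2, F:1, G:2, H:2, I:2, J:2.
The maximum is 9, attained only by C.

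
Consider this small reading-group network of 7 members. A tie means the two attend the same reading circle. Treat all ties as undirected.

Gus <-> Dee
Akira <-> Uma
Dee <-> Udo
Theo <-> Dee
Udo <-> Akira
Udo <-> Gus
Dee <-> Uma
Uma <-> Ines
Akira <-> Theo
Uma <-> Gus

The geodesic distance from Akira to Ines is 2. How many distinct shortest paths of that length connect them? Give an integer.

The shortest distance is 2, and the only length-2 path is Akira–Uma–Ines. So there is exactly 1 shortest path.

1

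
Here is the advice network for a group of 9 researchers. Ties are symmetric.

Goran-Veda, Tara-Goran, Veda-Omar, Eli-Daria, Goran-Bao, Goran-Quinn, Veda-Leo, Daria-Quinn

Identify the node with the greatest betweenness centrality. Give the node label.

Goran

Unnormalized betweenness of each node: Bao:0, Daria:7, Eli:0, Goran:22, Leo:0, Omar:0, Quinn:12, Tara:0, Veda:13.
Goran has the largest value, 22, making it the main broker — the node through which the most shortest paths run.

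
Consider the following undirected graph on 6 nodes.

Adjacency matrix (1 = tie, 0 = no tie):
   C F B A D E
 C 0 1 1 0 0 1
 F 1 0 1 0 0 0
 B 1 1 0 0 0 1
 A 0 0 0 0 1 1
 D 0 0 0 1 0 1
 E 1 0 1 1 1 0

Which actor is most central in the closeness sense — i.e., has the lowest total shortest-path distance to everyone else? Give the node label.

E

Farness (sum of distances to all others) for each node — A:9, B:7, C:7, D:9, E:6, F:10.
The smallest farness is 6, for E, so E has the highest closeness.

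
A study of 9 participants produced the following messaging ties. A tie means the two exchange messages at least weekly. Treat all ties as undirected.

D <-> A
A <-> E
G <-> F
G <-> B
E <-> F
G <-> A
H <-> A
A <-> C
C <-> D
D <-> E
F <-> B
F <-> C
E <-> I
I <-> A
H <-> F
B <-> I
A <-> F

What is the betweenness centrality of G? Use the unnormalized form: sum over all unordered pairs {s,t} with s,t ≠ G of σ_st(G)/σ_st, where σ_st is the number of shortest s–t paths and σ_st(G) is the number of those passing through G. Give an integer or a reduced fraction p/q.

Pairs whose geodesics pass through G — B–A: 1/3; B–D: 1/6.
All other pairs contribute 0.
Summing the contributions gives betweenness(G) = 1/2.

1/2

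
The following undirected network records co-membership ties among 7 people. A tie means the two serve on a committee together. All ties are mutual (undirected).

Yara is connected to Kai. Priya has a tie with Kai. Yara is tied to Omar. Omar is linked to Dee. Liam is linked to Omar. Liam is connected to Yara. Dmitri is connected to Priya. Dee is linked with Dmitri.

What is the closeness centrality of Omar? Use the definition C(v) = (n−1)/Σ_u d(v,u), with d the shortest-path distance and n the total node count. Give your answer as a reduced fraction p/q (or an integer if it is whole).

Distances from Omar: Dee:1, Dmitri:2, Kai:2, Liam:1, Priya:3, Yara:1. Sum = 10.
n = 7, so closeness = 6/10 = 3/5.

3/5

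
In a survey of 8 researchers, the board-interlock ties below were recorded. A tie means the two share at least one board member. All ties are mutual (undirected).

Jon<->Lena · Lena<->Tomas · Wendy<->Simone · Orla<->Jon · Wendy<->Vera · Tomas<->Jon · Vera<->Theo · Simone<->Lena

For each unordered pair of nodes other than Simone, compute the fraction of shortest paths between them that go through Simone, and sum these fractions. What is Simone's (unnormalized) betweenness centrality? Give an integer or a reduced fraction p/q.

12

Pairs whose geodesics pass through Simone — Jon–Vera: 1; Jon–Theo: 1; Jon–Wendy: 1; Lena–Vera: 1; Lena–Theo: 1; Lena–Wendy: 1; Tomas–Vera: 1; Tomas–Theo: 1; Tomas–Wendy: 1; Vera–Orla: 1; Theo–Orla: 1; Wendy–Orla: 1.
All other pairs contribute 0.
Summing the contributions gives betweenness(Simone) = 12.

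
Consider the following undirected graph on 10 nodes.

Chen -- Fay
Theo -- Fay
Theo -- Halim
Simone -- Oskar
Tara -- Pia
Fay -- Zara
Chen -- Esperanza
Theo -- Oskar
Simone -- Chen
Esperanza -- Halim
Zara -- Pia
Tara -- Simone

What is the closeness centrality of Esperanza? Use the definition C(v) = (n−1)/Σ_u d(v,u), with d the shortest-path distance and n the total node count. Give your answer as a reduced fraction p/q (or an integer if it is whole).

Distances from Esperanza: Chen:1, Fay:2, Halim:1, Oskar:3, Pia:4, Simone:2, Tara:3, Theo:2, Zara:3. Sum = 21.
n = 10, so closeness = 9/21 = 3/7.

3/7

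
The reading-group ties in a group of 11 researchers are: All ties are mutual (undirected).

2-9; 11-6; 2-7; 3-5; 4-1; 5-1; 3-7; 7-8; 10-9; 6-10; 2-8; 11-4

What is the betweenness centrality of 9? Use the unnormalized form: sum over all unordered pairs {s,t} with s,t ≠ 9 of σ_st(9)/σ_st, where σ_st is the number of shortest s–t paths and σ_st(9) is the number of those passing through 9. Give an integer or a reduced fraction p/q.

Pairs whose geodesics pass through 9 — 10–5: 1/2; 10–3: 1; 10–7: 1; 10–8: 1; 10–2: 1; 6–3: 1/2; 6–7: 1; 6–8: 1; 6–2: 1; 11–7: 1/2; 11–8: 1; 11–2: 1; 4–2: 1/2.
All other pairs contribute 0.
Summing the contributions gives betweenness(9) = 11.

11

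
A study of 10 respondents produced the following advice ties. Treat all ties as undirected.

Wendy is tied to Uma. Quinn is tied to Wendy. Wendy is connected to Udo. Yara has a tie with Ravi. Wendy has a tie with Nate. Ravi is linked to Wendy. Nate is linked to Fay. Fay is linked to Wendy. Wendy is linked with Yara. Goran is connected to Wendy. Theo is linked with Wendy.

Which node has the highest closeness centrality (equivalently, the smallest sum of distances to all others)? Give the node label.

Farness (sum of distances to all others) for each node — Fay:16, Goran:17, Nate:16, Quinn:17, Ravi:16, Theo:17, Udo:17, Uma:17, Wendy:9, Yara:16.
The smallest farness is 9, for Wendy, so Wendy has the highest closeness.

Wendy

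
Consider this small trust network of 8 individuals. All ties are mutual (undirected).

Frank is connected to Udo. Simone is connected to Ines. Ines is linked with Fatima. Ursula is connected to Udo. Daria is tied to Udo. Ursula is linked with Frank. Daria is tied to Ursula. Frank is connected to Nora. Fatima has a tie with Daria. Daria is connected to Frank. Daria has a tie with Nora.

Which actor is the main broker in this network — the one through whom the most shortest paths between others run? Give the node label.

Unnormalized betweenness of each node: Daria:13, Fatima:10, Frank:1, Ines:6, Nora:0, Simone:0, Udo:0, Ursula:0.
Daria has the largest value, 13, making it the main broker — the node through which the most shortest paths run.

Daria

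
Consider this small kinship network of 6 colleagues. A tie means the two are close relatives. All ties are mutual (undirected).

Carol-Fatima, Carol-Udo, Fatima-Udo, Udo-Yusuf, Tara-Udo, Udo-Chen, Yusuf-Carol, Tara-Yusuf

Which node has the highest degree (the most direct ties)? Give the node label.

Degrees — Carol:3, Chen:1, Fatima:2, Tara:2, Udo:5, Yusuf:3.
The maximum is 5, attained only by Udo.

Udo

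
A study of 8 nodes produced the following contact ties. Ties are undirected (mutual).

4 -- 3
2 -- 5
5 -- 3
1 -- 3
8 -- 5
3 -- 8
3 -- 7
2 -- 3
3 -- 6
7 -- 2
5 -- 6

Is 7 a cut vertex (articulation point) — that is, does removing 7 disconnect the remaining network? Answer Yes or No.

Even without 7, every remaining node can still reach every other (the residual graph is connected), so 7 is not a cut vertex.

No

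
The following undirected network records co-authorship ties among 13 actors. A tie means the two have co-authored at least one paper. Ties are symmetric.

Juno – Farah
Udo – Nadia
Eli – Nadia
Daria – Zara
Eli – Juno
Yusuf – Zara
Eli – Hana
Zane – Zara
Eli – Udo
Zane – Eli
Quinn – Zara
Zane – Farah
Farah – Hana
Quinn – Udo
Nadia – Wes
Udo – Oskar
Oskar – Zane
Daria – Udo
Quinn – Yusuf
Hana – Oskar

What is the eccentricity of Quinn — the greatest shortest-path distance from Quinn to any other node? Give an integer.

Distances from Quinn: Daria:2, Eli:2, Farah:3, Hana:3, Juno:3, Nadia:2, Oskar:2, Udo:1, Wes:3, Yusuf:1, Zane:2, Zara:1.
The largest is 3 (to Wes, Hana, Juno, and Farah), so the eccentricity of Quinn is 3.

3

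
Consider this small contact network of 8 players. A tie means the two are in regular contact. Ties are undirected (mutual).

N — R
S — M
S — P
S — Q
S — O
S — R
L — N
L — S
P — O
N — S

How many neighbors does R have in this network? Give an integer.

2

R is directly tied to N and S. That is 2 neighbors, so the degree of R is 2.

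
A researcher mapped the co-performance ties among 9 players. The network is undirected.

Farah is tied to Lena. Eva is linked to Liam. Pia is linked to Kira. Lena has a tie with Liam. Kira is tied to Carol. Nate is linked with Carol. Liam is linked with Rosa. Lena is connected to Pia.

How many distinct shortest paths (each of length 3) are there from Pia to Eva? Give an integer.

1

The shortest distance is 3, and the only length-3 path is Pia–Lena–Liam–Eva. So there is exactly 1 shortest path.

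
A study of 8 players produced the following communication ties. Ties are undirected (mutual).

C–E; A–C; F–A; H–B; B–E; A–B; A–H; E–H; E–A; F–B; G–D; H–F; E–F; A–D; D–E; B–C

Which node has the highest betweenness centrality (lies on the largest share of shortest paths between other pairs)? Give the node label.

Unnormalized betweenness of each node: A:14/3, B:2/3, C:0, D:6, E:14/3, F:0, G:0, H:0.
D has the largest value, 6, making it the main broker — the node through which the most shortest paths run.

D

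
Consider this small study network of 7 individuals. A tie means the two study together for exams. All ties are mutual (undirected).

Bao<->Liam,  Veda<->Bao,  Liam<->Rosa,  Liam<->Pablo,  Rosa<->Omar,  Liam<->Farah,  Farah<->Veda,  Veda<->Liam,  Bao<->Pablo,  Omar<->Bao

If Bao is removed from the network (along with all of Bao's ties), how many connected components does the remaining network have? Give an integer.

Bao's neighbors (Liam, Omar, Pablo, and Veda) remain reachable from one another through other ties, so the rest of the network stays in one piece.

1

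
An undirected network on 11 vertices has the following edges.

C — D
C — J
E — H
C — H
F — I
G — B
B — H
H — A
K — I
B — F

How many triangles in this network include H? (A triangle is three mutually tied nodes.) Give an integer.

H's neighbors are A, B, C, and E, but none of them are tied to each other, so no triangle contains H.

0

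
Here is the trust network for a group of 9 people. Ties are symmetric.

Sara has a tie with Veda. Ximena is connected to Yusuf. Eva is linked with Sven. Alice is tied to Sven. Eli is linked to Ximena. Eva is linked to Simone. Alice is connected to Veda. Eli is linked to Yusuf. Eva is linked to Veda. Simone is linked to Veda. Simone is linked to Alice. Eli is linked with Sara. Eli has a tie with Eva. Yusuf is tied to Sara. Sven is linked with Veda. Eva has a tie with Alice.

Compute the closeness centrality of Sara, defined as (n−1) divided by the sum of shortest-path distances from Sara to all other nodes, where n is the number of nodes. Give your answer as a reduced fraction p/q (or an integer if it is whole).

8/13

Distances from Sara: Alice:2, Eli:1, Eva:2, Simone:2, Sven:2, Veda:1, Ximena:2, Yusuf:1. Sum = 13.
n = 9, so closeness = 8/13.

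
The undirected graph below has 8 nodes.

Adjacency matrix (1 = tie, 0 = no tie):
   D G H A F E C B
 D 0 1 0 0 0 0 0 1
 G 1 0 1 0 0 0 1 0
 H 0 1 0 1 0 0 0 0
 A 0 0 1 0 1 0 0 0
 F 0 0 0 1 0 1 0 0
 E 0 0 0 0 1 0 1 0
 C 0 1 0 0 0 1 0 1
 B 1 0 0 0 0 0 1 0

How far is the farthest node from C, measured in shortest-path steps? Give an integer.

3

Distances from C: A:3, B:1, D:2, E:1, F:2, G:1, H:2.
The largest is 3 (to A), so the eccentricity of C is 3.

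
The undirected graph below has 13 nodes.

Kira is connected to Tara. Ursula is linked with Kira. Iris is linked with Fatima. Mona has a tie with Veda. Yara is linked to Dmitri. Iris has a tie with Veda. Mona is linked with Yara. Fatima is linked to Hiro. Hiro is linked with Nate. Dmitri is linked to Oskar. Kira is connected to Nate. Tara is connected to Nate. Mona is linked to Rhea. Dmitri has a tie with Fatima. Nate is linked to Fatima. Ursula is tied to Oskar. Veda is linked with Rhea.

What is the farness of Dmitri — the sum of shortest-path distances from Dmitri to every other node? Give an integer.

Distances from Dmitri: Fatima:1, Hiro:2, Iris:2, Kira:3, Mona:2, Nate:2, Oskar:1, Rhea:3, Tara:3, Ursula:2, Veda:3, Yara:1.
Sum = 1 + 2 + 2 + 3 + 2 + 2 + 1 + 3 + 3 + 2 + 3 + 1 = 25.

25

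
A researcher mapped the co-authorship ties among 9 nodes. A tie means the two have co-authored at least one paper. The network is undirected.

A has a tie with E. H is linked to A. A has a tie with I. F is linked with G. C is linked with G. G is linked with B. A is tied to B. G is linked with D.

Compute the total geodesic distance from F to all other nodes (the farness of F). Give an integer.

22

Distances from F: A:3, B:2, C:2, D:2, E:4, G:1, H:4, I:4.
Sum = 3 + 2 + 2 + 2 + 4 + 1 + 4 + 4 = 22.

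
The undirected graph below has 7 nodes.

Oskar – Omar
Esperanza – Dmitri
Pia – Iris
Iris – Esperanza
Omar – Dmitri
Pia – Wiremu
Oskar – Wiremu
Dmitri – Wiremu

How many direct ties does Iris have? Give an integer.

2

Iris is directly tied to Esperanza and Pia. That is 2 neighbors, so the degree of Iris is 2.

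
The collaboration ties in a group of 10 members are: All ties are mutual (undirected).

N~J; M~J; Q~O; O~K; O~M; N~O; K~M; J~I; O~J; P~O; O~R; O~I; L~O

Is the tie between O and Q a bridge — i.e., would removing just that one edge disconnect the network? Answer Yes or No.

Yes

Without the O–Q edge there is no alternate route between O and Q, so the network disconnects. It is a bridge.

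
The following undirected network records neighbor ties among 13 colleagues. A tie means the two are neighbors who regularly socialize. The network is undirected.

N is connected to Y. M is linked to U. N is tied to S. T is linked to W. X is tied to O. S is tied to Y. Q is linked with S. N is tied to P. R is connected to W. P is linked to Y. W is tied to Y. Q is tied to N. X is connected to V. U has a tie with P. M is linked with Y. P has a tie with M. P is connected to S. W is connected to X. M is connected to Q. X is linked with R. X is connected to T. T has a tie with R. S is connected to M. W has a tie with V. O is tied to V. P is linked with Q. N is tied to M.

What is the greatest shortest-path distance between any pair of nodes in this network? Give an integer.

5

Eccentricity of each node (its greatest distance to any other): M:4, N:4, O:5, P:4, Q:5, R:4, S:4, T:4, U:5, V:4, W:3, X:4, Y:3.
The maximum eccentricity is 5, realized for instance by the pair O–Q via O – X – W – Y – S – Q. So the diameter is 5.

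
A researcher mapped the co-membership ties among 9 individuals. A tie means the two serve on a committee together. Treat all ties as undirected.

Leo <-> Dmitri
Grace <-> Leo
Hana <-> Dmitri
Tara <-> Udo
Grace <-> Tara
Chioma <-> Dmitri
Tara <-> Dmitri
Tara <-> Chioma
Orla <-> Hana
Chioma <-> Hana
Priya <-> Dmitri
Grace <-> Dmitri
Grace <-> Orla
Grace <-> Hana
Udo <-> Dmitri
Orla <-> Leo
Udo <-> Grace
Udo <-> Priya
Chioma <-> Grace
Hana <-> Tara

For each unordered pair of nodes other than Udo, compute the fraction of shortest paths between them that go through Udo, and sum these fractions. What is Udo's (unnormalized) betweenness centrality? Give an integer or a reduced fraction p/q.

Pairs whose geodesics pass through Udo — Tara–Priya: 1/2; Grace–Priya: 1/2; Orla–Priya: 1/4.
All other pairs contribute 0.
Summing the contributions gives betweenness(Udo) = 5/4.

5/4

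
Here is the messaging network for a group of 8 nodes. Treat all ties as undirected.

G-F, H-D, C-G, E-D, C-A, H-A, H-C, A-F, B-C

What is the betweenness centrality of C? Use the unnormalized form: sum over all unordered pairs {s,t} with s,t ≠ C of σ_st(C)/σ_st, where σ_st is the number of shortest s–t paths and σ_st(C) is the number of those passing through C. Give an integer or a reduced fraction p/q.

Pairs whose geodesics pass through C — F–B: 2/2; E–B: 1; E–G: 1; B–D: 1; B–H: 1; B–G: 1; B–A: 1; D–G: 1; H–G: 1; G–A: 1/2.
All other pairs contribute 0.
Summing the contributions gives betweenness(C) = 19/2.

19/2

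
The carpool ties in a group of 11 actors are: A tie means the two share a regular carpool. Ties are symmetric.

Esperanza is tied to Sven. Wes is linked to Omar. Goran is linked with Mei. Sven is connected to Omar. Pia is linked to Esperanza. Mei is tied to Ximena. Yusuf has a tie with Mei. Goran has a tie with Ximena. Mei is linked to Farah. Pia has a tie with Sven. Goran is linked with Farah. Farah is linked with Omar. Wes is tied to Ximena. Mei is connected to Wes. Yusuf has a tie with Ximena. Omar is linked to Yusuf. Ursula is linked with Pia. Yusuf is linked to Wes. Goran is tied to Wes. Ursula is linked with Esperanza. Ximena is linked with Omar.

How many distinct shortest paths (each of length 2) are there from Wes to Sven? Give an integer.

The shortest distance is 2, and the only length-2 path is Wes–Omar–Sven. So there is exactly 1 shortest path.

1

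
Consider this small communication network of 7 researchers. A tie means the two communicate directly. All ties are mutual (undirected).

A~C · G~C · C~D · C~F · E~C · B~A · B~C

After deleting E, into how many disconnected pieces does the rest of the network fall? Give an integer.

1

E's neighbors (C) remain reachable from one another through other ties, so the rest of the network stays in one piece.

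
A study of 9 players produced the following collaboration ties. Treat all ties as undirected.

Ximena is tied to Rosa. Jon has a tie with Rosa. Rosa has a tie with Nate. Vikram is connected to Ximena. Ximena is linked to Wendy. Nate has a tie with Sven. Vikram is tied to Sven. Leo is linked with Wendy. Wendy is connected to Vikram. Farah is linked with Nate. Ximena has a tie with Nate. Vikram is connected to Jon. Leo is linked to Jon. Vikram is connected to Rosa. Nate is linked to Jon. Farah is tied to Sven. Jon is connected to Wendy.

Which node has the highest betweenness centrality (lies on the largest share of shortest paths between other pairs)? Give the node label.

Unnormalized betweenness of each node: Farah:0, Jon:67/12, Leo:0, Nate:27/4, Rosa:1/2, Sven:19/12, Vikram:49/12, Wendy:25/12, Ximena:17/12.
Nate has the largest value, 27/4, making it the main broker — the node through which the most shortest paths run.

Nate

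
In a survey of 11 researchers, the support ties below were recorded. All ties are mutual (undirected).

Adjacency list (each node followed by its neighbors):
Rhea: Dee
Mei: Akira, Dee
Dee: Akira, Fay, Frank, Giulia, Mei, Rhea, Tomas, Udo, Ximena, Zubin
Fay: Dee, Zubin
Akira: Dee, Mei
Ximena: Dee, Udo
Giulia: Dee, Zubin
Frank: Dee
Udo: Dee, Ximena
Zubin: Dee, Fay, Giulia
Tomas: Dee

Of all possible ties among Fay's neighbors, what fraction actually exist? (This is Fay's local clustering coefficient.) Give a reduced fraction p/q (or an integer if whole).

Fay's neighbors: Dee and Zubin (k = 2).
Possible neighbor pairs: C(2,2) = 1. Edges among them: Dee–Zubin → e = 1.
Clustering(Fay) = 1/1.

1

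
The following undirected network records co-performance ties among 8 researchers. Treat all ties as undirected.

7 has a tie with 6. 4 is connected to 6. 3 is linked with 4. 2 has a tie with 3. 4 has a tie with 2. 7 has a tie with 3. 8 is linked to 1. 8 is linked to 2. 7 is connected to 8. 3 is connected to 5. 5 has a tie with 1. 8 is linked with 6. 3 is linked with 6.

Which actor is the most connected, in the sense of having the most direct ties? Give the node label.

Degrees — 1:2, 2:3, 3:5, 4:3, 5:2, 6:4, 7:3, 8:4.
The maximum is 5, attained only by 3.

3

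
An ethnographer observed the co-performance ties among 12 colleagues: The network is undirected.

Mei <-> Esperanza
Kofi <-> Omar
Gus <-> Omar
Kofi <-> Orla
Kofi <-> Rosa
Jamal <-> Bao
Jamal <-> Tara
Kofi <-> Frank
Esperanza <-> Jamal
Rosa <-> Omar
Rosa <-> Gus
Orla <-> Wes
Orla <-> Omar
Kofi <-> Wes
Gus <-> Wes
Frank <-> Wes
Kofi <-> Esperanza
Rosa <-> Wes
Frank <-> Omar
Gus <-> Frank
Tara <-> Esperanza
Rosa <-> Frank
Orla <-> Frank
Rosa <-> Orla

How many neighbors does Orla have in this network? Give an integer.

5

Orla is directly tied to Frank, Kofi, Omar, Rosa, and Wes. That is 5 neighbors, so the degree of Orla is 5.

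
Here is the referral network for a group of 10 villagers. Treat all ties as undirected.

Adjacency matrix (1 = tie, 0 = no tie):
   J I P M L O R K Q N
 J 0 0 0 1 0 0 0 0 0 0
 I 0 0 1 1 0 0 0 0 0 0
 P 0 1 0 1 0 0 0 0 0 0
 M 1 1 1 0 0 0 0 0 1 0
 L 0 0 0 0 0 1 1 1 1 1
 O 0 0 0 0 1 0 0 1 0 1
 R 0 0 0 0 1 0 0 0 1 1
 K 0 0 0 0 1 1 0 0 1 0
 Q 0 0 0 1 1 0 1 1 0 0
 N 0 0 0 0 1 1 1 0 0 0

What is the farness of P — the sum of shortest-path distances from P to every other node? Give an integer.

Distances from P: I:1, J:2, K:3, L:3, M:1, N:4, O:4, Q:2, R:3.
Sum = 1 + 2 + 3 + 3 + 1 + 4 + 4 + 2 + 3 = 23.

23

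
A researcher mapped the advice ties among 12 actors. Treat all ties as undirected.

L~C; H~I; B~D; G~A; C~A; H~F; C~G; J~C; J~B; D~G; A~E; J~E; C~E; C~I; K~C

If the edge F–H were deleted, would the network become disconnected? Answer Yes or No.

Yes

Without the F–H edge there is no alternate route between F and H, so the network disconnects. It is a bridge.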